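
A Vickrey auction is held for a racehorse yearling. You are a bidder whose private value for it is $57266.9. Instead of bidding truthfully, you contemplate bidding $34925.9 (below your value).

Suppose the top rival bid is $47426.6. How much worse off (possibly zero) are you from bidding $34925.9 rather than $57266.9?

Bidding your value $57266.9: you win (since $57266.9 > $47426.6) and pay $47426.6. Payoff $9840.3.
Bidding $34925.9: you lose. Payoff $0.
The competing bid $47426.6 lies between your shaded bid and your value, so underbidding forfeits an item you could have won at a profitable price.
Loss from deviating = $9840.3 − ($0) = $9840.3.

$9840.3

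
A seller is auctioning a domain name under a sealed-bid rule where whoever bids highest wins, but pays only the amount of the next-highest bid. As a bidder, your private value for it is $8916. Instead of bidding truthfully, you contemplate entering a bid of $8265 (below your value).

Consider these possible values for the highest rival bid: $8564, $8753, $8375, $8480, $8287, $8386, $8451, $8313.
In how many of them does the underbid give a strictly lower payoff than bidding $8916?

8

The deviation hurts exactly when the highest competing bid lies strictly between $8265 and $8916 — underbidding then forfeits a profitable win.
$8564: inside the interval → strictly worse (loss $352).
$8753: inside the interval → strictly worse (loss $163).
$8375: inside the interval → strictly worse (loss $541).
$8480: inside the interval → strictly worse (loss $436).
$8287: inside the interval → strictly worse (loss $629).
$8386: inside the interval → strictly worse (loss $530).
$8451: inside the interval → strictly worse (loss $465).
$8313: inside the interval → strictly worse (loss $603).
Count: 8.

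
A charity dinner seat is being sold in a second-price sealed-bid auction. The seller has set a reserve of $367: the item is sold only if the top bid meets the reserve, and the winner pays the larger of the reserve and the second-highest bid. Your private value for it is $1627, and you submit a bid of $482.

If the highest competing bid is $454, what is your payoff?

$1173

Your bid $482 is the highest and exceeds the reserve.
Price = max(second-highest bid, reserve) = max($454, $367) = $454.
Payoff = $1627 − $454 = $1173.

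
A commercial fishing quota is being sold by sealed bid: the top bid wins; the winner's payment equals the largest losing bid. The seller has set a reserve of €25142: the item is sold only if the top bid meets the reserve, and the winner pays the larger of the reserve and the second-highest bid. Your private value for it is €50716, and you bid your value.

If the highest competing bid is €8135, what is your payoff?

€25574

Your bid €50716 is the highest and exceeds the reserve.
Price = max(second-highest bid, reserve) = max(€8135, €25142) = €25142.
Payoff = €50716 − €25142 = €25574.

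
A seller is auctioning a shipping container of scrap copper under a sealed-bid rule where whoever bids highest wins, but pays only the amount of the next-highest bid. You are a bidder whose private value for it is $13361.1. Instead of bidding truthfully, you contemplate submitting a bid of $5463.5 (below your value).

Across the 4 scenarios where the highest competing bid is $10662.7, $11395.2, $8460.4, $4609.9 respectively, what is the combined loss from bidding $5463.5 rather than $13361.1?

The deviation costs you only when the competing bid falls strictly between $5463.5 and $13361.1; elsewhere both bids give the same outcome.
$10662.7: truthful payoff $2698.4, deviation payoff $0 → loss $2698.4.
$11395.2: truthful payoff $1965.9, deviation payoff $0 → loss $1965.9.
$8460.4: truthful payoff $4900.7, deviation payoff $0 → loss $4900.7.
$4609.9: outcomes coincide → loss $0.
Total loss = $2698.4 + $1965.9 + $4900.7 = $9565.

$9565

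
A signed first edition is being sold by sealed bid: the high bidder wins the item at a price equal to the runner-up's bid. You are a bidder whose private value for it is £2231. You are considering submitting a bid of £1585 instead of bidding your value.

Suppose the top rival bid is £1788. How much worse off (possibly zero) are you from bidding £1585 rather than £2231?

£443

Bidding your value £2231: you win (since £2231 > £1788) and pay £1788. Payoff £443.
Bidding £1585: you lose. Payoff £0.
The competing bid £1788 lies between your shaded bid and your value, so underbidding forfeits an item you could have won at a profitable price.
Loss from deviating = £443 − (£0) = £443.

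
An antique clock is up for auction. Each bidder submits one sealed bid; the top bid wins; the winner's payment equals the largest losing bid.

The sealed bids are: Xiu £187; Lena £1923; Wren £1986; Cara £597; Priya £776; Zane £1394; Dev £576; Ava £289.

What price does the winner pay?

Highest bid: Wren at £1986, so Wren wins.
Second-highest bid: Lena at £1923 — that is the price the winner pays.

£1923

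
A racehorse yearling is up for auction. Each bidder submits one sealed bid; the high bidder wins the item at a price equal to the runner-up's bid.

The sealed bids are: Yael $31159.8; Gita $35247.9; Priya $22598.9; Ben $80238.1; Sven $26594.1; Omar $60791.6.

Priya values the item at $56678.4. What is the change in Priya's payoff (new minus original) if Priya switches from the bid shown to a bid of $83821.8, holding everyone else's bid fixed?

−$23559.7

The highest bid among the other bidders is $80238.1; Priya's bid doesn't change that.
Original bid $22598.9: Priya is not highest (top rival bid is $80238.1); payoff $0.
Alternative bid $83821.8: Priya is highest, pays the top rival bid $80238.1; payoff $56678.4 − $80238.1 = −$23559.7.
Change in payoff = −$23559.7 − ($0) = −$23559.7.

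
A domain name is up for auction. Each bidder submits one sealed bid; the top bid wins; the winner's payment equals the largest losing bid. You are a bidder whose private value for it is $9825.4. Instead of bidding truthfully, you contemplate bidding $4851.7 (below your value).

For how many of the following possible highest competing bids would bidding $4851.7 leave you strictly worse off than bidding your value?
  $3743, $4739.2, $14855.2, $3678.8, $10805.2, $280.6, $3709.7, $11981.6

0

The deviation hurts exactly when the highest competing bid lies strictly between $4851.7 and $9825.4 — underbidding then forfeits a profitable win.
$3743: below both → same outcome either way.
$4739.2: below both → same outcome either way.
$14855.2: above both → same outcome either way.
$3678.8: below both → same outcome either way.
$10805.2: above both → same outcome either way.
$280.6: below both → same outcome either way.
$3709.7: below both → same outcome either way.
$11981.6: above both → same outcome either way.
Count: 0.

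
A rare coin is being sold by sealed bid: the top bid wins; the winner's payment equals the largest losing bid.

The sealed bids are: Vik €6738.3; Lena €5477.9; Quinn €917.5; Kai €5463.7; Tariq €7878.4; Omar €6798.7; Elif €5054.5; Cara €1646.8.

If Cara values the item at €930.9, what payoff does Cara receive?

€0

Highest bid: Tariq at €7878.4, so Tariq wins.
Second-highest bid: Omar at €6798.7 — that is the price the winner pays.
Cara did not win, so Cara pays nothing and receives nothing: payoff €0.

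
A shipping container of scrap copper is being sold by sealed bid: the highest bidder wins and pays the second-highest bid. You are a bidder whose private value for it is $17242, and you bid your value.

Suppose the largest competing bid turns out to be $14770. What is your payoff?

$2472

Your bid $17242 exceeds the highest competing bid $14770, so you win.
In a second-price auction the winner pays the second-highest bid, $14770.
Payoff = value − price = $17242 − $14770 = $2472.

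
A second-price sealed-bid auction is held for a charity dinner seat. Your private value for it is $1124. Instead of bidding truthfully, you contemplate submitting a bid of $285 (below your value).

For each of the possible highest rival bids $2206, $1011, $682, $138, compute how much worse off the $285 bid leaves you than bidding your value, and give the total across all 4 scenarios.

The deviation costs you only when the competing bid falls strictly between $285 and $1124; elsewhere both bids give the same outcome.
$2206: outcomes coincide → loss $0.
$1011: truthful payoff $113, deviation payoff $0 → loss $113.
$682: truthful payoff $442, deviation payoff $0 → loss $442.
$138: outcomes coincide → loss $0.
Total loss = $113 + $442 = $555.
Because the price is fixed by the runner-up's bid, deviating from your value can only change a good outcome into a bad one — never the reverse.

$555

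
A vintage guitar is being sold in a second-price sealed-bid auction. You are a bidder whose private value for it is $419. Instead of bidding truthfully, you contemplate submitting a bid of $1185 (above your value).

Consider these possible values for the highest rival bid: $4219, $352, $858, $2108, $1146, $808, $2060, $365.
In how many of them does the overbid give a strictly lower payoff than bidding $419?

3

The deviation hurts exactly when the highest competing bid lies strictly between $419 and $1185 — overbidding then wins at a price above your value.
$4219: above both → same outcome either way.
$352: below both → same outcome either way.
$858: inside the interval → strictly worse (loss $439).
$2108: above both → same outcome either way.
$1146: inside the interval → strictly worse (loss $727).
$808: inside the interval → strictly worse (loss $389).
$2060: above both → same outcome either way.
$365: below both → same outcome either way.
Count: 3.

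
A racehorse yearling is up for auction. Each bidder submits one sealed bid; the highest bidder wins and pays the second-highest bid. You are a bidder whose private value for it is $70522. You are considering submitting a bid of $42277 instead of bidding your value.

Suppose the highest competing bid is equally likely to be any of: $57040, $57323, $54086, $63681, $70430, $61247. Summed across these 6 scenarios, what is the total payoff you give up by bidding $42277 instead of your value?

$59325

The deviation costs you only when the competing bid falls strictly between $42277 and $70522; elsewhere both bids give the same outcome.
$57040: truthful payoff $13482, deviation payoff $0 → loss $13482.
$57323: truthful payoff $13199, deviation payoff $0 → loss $13199.
$54086: truthful payoff $16436, deviation payoff $0 → loss $16436.
$63681: truthful payoff $6841, deviation payoff $0 → loss $6841.
$70430: truthful payoff $92, deviation payoff $0 → loss $92.
$61247: truthful payoff $9275, deviation payoff $0 → loss $9275.
Total loss = $13482 + $13199 + $16436 + $6841 + $92 + $9275 = $59325.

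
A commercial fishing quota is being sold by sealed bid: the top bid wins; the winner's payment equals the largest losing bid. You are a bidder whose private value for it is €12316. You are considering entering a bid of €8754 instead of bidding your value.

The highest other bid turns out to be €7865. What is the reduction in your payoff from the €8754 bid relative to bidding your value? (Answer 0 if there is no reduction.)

€0

Bidding your value €12316: you win (since €12316 > €7865) and pay €7865. Payoff €4451.
Bidding €8754: you win and pay €7865. Payoff €12316 − €7865 = €4451.
Difference = €4451 − €4451 = €0; both bids lead to the same outcome because the competing bid is below both your value and your alternative bid.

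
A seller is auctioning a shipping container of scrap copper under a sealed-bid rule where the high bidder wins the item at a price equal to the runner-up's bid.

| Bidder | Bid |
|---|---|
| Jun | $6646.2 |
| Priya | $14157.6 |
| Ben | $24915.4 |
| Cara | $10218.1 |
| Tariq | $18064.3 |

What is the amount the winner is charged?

$18064.3

Highest bid: Ben at $24915.4, so Ben wins.
Second-highest bid: Tariq at $18064.3 — that is the price the winner pays.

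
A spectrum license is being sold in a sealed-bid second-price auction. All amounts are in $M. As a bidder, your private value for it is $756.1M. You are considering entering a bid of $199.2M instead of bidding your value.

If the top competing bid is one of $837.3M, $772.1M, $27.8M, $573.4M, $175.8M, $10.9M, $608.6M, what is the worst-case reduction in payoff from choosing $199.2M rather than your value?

$837.3M: same outcome either way → loss $0M.
$772.1M: same outcome either way → loss $0M.
$27.8M: same outcome either way → loss $0M.
$573.4M: truthful gives $182.7M, deviation gives $0M → loss $182.7M.
$175.8M: same outcome either way → loss $0M.
$10.9M: same outcome either way → loss $0M.
$608.6M: truthful gives $147.5M, deviation gives $0M → loss $147.5M.
Maximum loss: $182.7M.

$182.7M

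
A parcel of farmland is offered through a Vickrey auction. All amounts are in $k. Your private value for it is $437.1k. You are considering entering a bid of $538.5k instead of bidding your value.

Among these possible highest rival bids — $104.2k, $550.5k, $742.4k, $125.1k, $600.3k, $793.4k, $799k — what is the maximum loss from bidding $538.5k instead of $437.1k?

$0k

$104.2k: same outcome either way → loss $0k.
$550.5k: same outcome either way → loss $0k.
$742.4k: same outcome either way → loss $0k.
$125.1k: same outcome either way → loss $0k.
$600.3k: same outcome either way → loss $0k.
$793.4k: same outcome either way → loss $0k.
$799k: same outcome either way → loss $0k.
Maximum loss: $0k.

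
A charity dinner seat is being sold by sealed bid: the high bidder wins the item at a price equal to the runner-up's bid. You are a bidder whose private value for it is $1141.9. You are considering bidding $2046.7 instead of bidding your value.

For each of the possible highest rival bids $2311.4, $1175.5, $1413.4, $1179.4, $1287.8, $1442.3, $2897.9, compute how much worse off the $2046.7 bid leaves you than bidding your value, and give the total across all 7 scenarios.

$788.9

The deviation costs you only when the competing bid falls strictly between $1141.9 and $2046.7; elsewhere both bids give the same outcome.
$2311.4: outcomes coincide → loss $0.
$1175.5: truthful payoff $0, deviation payoff −$33.6 → loss $33.6.
$1413.4: truthful payoff $0, deviation payoff −$271.5 → loss $271.5.
$1179.4: truthful payoff $0, deviation payoff −$37.5 → loss $37.5.
$1287.8: truthful payoff $0, deviation payoff −$145.9 → loss $145.9.
$1442.3: truthful payoff $0, deviation payoff −$300.4 → loss $300.4.
$2897.9: outcomes coincide → loss $0.
Total loss = $33.6 + $271.5 + $37.5 + $145.9 + $300.4 = $788.9.
Because the price is fixed by the runner-up's bid, deviating from your value can only change a good outcome into a bad one — never the reverse.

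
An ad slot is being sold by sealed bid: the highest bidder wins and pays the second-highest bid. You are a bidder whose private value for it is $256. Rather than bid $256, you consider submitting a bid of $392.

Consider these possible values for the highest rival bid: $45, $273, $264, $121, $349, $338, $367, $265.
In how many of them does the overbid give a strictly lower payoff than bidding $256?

6

The deviation hurts exactly when the highest competing bid lies strictly between $256 and $392 — overbidding then wins at a price above your value.
$45: below both → same outcome either way.
$273: inside the interval → strictly worse (loss $17).
$264: inside the interval → strictly worse (loss $8).
$121: below both → same outcome either way.
$349: inside the interval → strictly worse (loss $93).
$338: inside the interval → strictly worse (loss $82).
$367: inside the interval → strictly worse (loss $111).
$265: inside the interval → strictly worse (loss $9).
Count: 6.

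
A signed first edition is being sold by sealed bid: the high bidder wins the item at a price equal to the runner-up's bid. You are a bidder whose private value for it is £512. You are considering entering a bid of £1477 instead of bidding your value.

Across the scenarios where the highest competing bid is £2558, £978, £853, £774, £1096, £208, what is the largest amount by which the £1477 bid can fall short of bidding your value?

£584

£2558: same outcome either way → loss £0.
£978: truthful gives £0, deviation gives −£466 → loss £466.
£853: truthful gives £0, deviation gives −£341 → loss £341.
£774: truthful gives £0, deviation gives −£262 → loss £262.
£1096: truthful gives £0, deviation gives −£584 → loss £584.
£208: same outcome either way → loss £0.
Maximum loss: £584.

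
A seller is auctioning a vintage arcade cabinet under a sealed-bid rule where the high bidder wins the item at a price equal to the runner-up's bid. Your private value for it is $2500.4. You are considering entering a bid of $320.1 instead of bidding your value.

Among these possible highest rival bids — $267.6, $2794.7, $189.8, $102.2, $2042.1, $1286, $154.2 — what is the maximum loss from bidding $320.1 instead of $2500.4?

$1214.4

$267.6: same outcome either way → loss $0.
$2794.7: same outcome either way → loss $0.
$189.8: same outcome either way → loss $0.
$102.2: same outcome either way → loss $0.
$2042.1: truthful gives $458.3, deviation gives $0 → loss $458.3.
$1286: truthful gives $1214.4, deviation gives $0 → loss $1214.4.
$154.2: same outcome either way → loss $0.
Maximum loss: $1214.4.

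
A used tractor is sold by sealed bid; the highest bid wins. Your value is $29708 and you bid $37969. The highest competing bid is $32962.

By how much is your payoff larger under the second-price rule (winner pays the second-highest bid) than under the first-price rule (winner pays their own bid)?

$5007

You have the highest bid, so you win under either rule.
Second-price: pay $32962 → payoff −$3254.
First-price: pay your own bid $37969 → payoff −$8261.
Difference = −$3254 − (−$8261) = $5007.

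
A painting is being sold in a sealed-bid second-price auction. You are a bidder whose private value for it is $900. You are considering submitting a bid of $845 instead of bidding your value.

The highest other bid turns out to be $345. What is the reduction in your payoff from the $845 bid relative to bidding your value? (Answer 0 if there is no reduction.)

$0

Bidding your value $900: you win (since $900 > $345) and pay $345. Payoff $555.
Bidding $845: you win and pay $345. Payoff $900 − $345 = $555.
Difference = $555 − $555 = $0; both bids lead to the same outcome because the competing bid is below both your value and your alternative bid.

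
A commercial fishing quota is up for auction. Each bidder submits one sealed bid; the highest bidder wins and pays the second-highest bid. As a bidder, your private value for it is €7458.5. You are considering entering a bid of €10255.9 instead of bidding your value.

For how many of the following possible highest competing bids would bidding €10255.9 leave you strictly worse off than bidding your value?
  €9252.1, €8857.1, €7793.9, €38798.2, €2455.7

The deviation hurts exactly when the highest competing bid lies strictly between €7458.5 and €10255.9 — overbidding then wins at a price above your value.
€9252.1: inside the interval → strictly worse (loss €1793.6).
€8857.1: inside the interval → strictly worse (loss €1398.6).
€7793.9: inside the interval → strictly worse (loss €335.4).
€38798.2: above both → same outcome either way.
€2455.7: below both → same outcome either way.
Count: 3.

3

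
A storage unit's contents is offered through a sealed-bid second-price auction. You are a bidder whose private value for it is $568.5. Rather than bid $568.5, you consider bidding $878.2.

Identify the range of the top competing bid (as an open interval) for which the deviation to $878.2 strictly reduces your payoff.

($568.5, $878.2)

If the competing bid is below $568.5, both bids win at the same price — no difference.
If it is above $878.2, both bids lose — no difference.
If it lies strictly between $568.5 and $878.2, bidding your value loses (payoff 0) while bidding $878.2 wins at a price above your value (payoff negative).
So the deviation strictly hurts on the open interval ($568.5, $878.2).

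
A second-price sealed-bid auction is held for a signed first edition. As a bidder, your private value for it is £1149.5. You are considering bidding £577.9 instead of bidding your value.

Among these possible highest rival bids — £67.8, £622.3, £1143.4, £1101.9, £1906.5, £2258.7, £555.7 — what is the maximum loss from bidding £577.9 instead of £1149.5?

£527.2

£67.8: same outcome either way → loss £0.
£622.3: truthful gives £527.2, deviation gives £0 → loss £527.2.
£1143.4: truthful gives £6.1, deviation gives £0 → loss £6.1.
£1101.9: truthful gives £47.6, deviation gives £0 → loss £47.6.
£1906.5: same outcome either way → loss £0.
£2258.7: same outcome either way → loss £0.
£555.7: same outcome either way → loss £0.
Maximum loss: £527.2.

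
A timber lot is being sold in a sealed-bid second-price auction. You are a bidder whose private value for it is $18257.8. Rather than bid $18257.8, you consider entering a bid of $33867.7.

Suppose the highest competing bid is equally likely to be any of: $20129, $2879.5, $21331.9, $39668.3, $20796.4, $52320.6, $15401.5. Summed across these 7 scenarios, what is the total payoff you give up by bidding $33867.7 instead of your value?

$7483.9

The deviation costs you only when the competing bid falls strictly between $18257.8 and $33867.7; elsewhere both bids give the same outcome.
$20129: truthful payoff $0, deviation payoff −$1871.2 → loss $1871.2.
$2879.5: outcomes coincide → loss $0.
$21331.9: truthful payoff $0, deviation payoff −$3074.1 → loss $3074.1.
$39668.3: outcomes coincide → loss $0.
$20796.4: truthful payoff $0, deviation payoff −$2538.6 → loss $2538.6.
$52320.6: outcomes coincide → loss $0.
$15401.5: outcomes coincide → loss $0.
Total loss = $1871.2 + $3074.1 + $2538.6 = $7483.9.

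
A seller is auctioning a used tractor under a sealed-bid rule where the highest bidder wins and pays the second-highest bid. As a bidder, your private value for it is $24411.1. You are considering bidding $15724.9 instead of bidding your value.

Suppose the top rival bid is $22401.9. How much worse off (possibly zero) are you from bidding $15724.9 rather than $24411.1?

$2009.2

Bidding your value $24411.1: you win (since $24411.1 > $22401.9) and pay $22401.9. Payoff $2009.2.
Bidding $15724.9: you lose. Payoff $0.
The competing bid $22401.9 lies between your shaded bid and your value, so underbidding forfeits an item you could have won at a profitable price.
Loss from deviating = $2009.2 − ($0) = $2009.2.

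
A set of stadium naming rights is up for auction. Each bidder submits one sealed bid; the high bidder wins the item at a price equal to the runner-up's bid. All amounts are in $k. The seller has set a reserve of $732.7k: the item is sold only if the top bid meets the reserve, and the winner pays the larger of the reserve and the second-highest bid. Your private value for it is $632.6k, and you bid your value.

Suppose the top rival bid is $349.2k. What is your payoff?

$0k

Your bid $632.6k is the highest bid but falls below the reserve $732.7k, so the item goes unsold. Payoff $0k.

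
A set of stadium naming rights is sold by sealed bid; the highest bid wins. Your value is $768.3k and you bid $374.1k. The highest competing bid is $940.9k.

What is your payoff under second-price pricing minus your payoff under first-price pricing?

$0k

Your bid $374.1k is below $940.9k, so you lose under either rule.
Payoff is $0k in both cases; difference = $0k.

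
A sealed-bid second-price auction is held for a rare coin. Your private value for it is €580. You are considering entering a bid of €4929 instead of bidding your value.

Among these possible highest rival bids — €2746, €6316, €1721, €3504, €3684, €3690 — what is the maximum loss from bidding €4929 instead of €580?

€2746: truthful gives €0, deviation gives −€2166 → loss €2166.
€6316: same outcome either way → loss €0.
€1721: truthful gives €0, deviation gives −€1141 → loss €1141.
€3504: truthful gives €0, deviation gives −€2924 → loss €2924.
€3684: truthful gives €0, deviation gives −€3104 → loss €3104.
€3690: truthful gives €0, deviation gives −€3110 → loss €3110.
Maximum loss: €3110.

€3110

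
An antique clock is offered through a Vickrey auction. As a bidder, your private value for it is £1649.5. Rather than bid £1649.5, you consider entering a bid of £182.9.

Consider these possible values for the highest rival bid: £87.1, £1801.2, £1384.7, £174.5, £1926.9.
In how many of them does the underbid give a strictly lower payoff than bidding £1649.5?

1

The deviation hurts exactly when the highest competing bid lies strictly between £182.9 and £1649.5 — underbidding then forfeits a profitable win.
£87.1: below both → same outcome either way.
£1801.2: above both → same outcome either way.
£1384.7: inside the interval → strictly worse (loss £264.8).
£174.5: below both → same outcome either way.
£1926.9: above both → same outcome either way.
Count: 1.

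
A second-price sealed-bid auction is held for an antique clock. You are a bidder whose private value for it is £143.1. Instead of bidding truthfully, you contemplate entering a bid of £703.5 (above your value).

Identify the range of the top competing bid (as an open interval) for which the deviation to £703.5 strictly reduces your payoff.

If the competing bid is below £143.1, both bids win at the same price — no difference.
If it is above £703.5, both bids lose — no difference.
If it lies strictly between £143.1 and £703.5, bidding your value loses (payoff 0) while bidding £703.5 wins at a price above your value (payoff negative).
So the deviation strictly hurts on the open interval (£143.1, £703.5).
Because the price is fixed by the runner-up's bid, deviating from your value can only change a good outcome into a bad one — never the reverse.

(£143.1, £703.5)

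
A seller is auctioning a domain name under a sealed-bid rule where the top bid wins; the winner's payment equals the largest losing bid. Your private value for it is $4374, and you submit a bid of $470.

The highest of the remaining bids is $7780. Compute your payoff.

$0

Your bid $470 is below the highest competing bid $7780, so you lose.
A losing bidder pays nothing and receives nothing: payoff = $0.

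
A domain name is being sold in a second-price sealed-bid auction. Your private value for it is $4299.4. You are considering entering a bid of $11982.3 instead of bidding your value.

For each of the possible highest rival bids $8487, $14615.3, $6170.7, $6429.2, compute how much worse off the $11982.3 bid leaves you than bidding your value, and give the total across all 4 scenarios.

$8188.7

The deviation costs you only when the competing bid falls strictly between $4299.4 and $11982.3; elsewhere both bids give the same outcome.
$8487: truthful payoff $0, deviation payoff −$4187.6 → loss $4187.6.
$14615.3: outcomes coincide → loss $0.
$6170.7: truthful payoff $0, deviation payoff −$1871.3 → loss $1871.3.
$6429.2: truthful payoff $0, deviation payoff −$2129.8 → loss $2129.8.
Total loss = $4187.6 + $1871.3 + $2129.8 = $8188.7.
Truthful bidding weakly dominates here: raising your bid can only win items priced above your value, and lowering it can only forfeit items priced below.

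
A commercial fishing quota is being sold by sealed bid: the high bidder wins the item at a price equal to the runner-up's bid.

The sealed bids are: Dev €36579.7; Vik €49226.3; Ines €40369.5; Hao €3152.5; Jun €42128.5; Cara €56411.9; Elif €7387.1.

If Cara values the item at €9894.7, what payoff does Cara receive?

Highest bid: Cara at €56411.9, so Cara wins.
Second-highest bid: Vik at €49226.3 — that is the price the winner pays.
Cara's payoff = value − price = €9894.7 − €49226.3 = −€39331.6.

−€39331.6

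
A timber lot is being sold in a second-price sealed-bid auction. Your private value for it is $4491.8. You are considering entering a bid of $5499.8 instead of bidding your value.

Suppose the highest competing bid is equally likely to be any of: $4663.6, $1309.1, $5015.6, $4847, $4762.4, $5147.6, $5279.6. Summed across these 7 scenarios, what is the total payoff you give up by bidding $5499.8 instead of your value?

$2765

The deviation costs you only when the competing bid falls strictly between $4491.8 and $5499.8; elsewhere both bids give the same outcome.
$4663.6: truthful payoff $0, deviation payoff −$171.8 → loss $171.8.
$1309.1: outcomes coincide → loss $0.
$5015.6: truthful payoff $0, deviation payoff −$523.8 → loss $523.8.
$4847: truthful payoff $0, deviation payoff −$355.2 → loss $355.2.
$4762.4: truthful payoff $0, deviation payoff −$270.6 → loss $270.6.
$5147.6: truthful payoff $0, deviation payoff −$655.8 → loss $655.8.
$5279.6: truthful payoff $0, deviation payoff −$787.8 → loss $787.8.
Total loss = $171.8 + $523.8 + $355.2 + $270.6 + $655.8 + $787.8 = $2765.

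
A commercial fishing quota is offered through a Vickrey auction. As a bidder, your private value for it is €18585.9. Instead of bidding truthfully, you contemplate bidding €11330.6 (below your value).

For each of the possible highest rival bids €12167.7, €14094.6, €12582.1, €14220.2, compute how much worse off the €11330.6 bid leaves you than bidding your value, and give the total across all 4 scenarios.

The deviation costs you only when the competing bid falls strictly between €11330.6 and €18585.9; elsewhere both bids give the same outcome.
€12167.7: truthful payoff €6418.2, deviation payoff €0 → loss €6418.2.
€14094.6: truthful payoff €4491.3, deviation payoff €0 → loss €4491.3.
€12582.1: truthful payoff €6003.8, deviation payoff €0 → loss €6003.8.
€14220.2: truthful payoff €4365.7, deviation payoff €0 → loss €4365.7.
Total loss = €6418.2 + €4491.3 + €6003.8 + €4365.7 = €21279.
Because the price is fixed by the runner-up's bid, deviating from your value can only change a good outcome into a bad one — never the reverse.

€21279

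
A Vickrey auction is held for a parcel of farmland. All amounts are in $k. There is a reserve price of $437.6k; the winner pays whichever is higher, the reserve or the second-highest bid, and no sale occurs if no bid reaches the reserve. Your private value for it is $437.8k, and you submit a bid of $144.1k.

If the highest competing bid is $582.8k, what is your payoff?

$0k

Your bid $144.1k is below the highest competing bid $582.8k, so you lose. Payoff $0k.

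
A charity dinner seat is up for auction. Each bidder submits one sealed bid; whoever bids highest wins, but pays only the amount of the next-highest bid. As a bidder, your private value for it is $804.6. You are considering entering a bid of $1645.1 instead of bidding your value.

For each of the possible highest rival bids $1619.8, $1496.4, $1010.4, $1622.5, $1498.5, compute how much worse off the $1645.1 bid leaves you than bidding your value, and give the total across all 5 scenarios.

$3224.6

The deviation costs you only when the competing bid falls strictly between $804.6 and $1645.1; elsewhere both bids give the same outcome.
$1619.8: truthful payoff $0, deviation payoff −$815.2 → loss $815.2.
$1496.4: truthful payoff $0, deviation payoff −$691.8 → loss $691.8.
$1010.4: truthful payoff $0, deviation payoff −$205.8 → loss $205.8.
$1622.5: truthful payoff $0, deviation payoff −$817.9 → loss $817.9.
$1498.5: truthful payoff $0, deviation payoff −$693.9 → loss $693.9.
Total loss = $815.2 + $691.8 + $205.8 + $817.9 + $693.9 = $3224.6.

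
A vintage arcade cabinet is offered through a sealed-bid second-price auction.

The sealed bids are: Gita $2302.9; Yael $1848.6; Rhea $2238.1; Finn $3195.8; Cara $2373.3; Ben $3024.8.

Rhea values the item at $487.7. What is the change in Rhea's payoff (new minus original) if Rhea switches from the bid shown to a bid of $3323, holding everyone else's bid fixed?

−$2708.1

The highest bid among the other bidders is $3195.8; Rhea's bid doesn't change that.
Original bid $2238.1: Rhea is not highest (top rival bid is $3195.8); payoff $0.
Alternative bid $3323: Rhea is highest, pays the top rival bid $3195.8; payoff $487.7 − $3195.8 = −$2708.1.
Change in payoff = −$2708.1 − ($0) = −$2708.1.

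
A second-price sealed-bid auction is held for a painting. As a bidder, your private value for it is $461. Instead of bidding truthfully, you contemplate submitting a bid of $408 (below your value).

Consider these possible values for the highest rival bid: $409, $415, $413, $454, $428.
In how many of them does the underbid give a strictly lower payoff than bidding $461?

5

The deviation hurts exactly when the highest competing bid lies strictly between $408 and $461 — underbidding then forfeits a profitable win.
$409: inside the interval → strictly worse (loss $52).
$415: inside the interval → strictly worse (loss $46).
$413: inside the interval → strictly worse (loss $48).
$454: inside the interval → strictly worse (loss $7).
$428: inside the interval → strictly worse (loss $33).
Count: 5.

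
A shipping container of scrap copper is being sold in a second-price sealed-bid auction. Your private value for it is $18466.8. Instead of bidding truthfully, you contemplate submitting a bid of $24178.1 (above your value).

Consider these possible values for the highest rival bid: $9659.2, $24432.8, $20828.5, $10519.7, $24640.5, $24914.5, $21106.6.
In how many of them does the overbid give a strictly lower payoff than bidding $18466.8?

The deviation hurts exactly when the highest competing bid lies strictly between $18466.8 and $24178.1 — overbidding then wins at a price above your value.
$9659.2: below both → same outcome either way.
$24432.8: above both → same outcome either way.
$20828.5: inside the interval → strictly worse (loss $2361.7).
$10519.7: below both → same outcome either way.
$24640.5: above both → same outcome either way.
$24914.5: above both → same outcome either way.
$21106.6: inside the interval → strictly worse (loss $2639.8).
Count: 2.

2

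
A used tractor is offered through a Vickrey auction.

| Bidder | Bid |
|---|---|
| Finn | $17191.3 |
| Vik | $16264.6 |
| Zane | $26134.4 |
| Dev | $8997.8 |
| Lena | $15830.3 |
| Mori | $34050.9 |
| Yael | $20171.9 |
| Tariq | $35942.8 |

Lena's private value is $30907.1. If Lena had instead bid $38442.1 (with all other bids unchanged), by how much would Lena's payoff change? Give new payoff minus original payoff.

The highest bid among the other bidders is $35942.8; Lena's bid doesn't change that.
Original bid $15830.3: Lena is not highest (top rival bid is $35942.8); payoff $0.
Alternative bid $38442.1: Lena is highest, pays the top rival bid $35942.8; payoff $30907.1 − $35942.8 = −$5035.7.
Change in payoff = −$5035.7 − ($0) = −$5035.7.

−$5035.7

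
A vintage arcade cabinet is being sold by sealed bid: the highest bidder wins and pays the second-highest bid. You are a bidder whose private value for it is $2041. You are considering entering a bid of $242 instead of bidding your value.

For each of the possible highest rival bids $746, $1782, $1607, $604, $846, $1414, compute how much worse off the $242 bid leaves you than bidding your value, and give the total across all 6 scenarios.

The deviation costs you only when the competing bid falls strictly between $242 and $2041; elsewhere both bids give the same outcome.
$746: truthful payoff $1295, deviation payoff $0 → loss $1295.
$1782: truthful payoff $259, deviation payoff $0 → loss $259.
$1607: truthful payoff $434, deviation payoff $0 → loss $434.
$604: truthful payoff $1437, deviation payoff $0 → loss $1437.
$846: truthful payoff $1195, deviation payoff $0 → loss $1195.
$1414: truthful payoff $627, deviation payoff $0 → loss $627.
Total loss = $1295 + $259 + $434 + $1437 + $1195 + $627 = $5247.
Truthful bidding weakly dominates here: raising your bid can only win items priced above your value, and lowering it can only forfeit items priced below.

$5247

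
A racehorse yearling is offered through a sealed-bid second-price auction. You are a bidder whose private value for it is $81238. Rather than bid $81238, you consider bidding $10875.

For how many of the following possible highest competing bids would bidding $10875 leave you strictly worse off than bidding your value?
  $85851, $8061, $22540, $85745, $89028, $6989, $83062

1

The deviation hurts exactly when the highest competing bid lies strictly between $10875 and $81238 — underbidding then forfeits a profitable win.
$85851: above both → same outcome either way.
$8061: below both → same outcome either way.
$22540: inside the interval → strictly worse (loss $58698).
$85745: above both → same outcome either way.
$89028: above both → same outcome either way.
$6989: below both → same outcome either way.
$83062: above both → same outcome either way.
Count: 1.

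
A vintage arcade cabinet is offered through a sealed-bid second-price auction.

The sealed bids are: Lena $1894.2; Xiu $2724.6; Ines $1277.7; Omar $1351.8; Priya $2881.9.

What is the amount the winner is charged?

Highest bid: Priya at $2881.9, so Priya wins.
Second-highest bid: Xiu at $2724.6 — that is the price the winner pays.

$2724.6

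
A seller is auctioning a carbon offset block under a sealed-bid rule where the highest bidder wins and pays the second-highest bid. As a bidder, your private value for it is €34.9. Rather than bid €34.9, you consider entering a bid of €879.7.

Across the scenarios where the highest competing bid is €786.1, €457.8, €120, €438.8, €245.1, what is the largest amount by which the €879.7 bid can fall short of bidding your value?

€751.2

€786.1: truthful gives €0, deviation gives −€751.2 → loss €751.2.
€457.8: truthful gives €0, deviation gives −€422.9 → loss €422.9.
€120: truthful gives €0, deviation gives −€85.1 → loss €85.1.
€438.8: truthful gives €0, deviation gives −€403.9 → loss €403.9.
€245.1: truthful gives €0, deviation gives −€210.2 → loss €210.2.
Maximum loss: €751.2.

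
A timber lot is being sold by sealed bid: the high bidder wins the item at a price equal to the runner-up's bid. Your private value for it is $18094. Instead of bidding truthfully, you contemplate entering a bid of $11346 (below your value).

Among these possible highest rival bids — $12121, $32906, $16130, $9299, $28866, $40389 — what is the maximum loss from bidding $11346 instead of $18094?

$12121: truthful gives $5973, deviation gives $0 → loss $5973.
$32906: same outcome either way → loss $0.
$16130: truthful gives $1964, deviation gives $0 → loss $1964.
$9299: same outcome either way → loss $0.
$28866: same outcome either way → loss $0.
$40389: same outcome either way → loss $0.
Maximum loss: $5973.

$5973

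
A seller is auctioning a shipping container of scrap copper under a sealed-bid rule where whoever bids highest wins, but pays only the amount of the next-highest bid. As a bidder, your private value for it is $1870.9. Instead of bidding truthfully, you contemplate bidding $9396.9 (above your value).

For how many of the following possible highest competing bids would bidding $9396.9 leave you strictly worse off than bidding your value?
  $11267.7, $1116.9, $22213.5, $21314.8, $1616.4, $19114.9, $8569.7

The deviation hurts exactly when the highest competing bid lies strictly between $1870.9 and $9396.9 — overbidding then wins at a price above your value.
$11267.7: above both → same outcome either way.
$1116.9: below both → same outcome either way.
$22213.5: above both → same outcome either way.
$21314.8: above both → same outcome either way.
$1616.4: below both → same outcome either way.
$19114.9: above both → same outcome either way.
$8569.7: inside the interval → strictly worse (loss $6698.8).
Count: 1.

1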